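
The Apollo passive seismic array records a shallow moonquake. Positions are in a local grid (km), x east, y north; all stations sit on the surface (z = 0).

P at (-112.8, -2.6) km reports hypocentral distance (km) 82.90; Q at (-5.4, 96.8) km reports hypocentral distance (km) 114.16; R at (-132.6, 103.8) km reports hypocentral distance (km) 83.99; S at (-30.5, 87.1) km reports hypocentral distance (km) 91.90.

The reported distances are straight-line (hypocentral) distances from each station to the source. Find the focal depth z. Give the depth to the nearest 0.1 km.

Each station gives a sphere (x−x_i)² + (y−y_i)² + z² = d_i² (stations at z=0).
Subtracting the P sphere from Q and R: z² cancels, leaving linear equations in x and y:
214.8 x + 198.8 y = -9491.30
-39.6 x + 212.8 y = 15444.69
Solving: x ≈ -94.998, y ≈ 54.900 km (keep extra digits for the depth step; rounded: -95.0, 54.9).
Then from the P sphere: z² = 82.90² − (x + 112.8)² − (y + 2.6)² with x = -94.998, y = 54.900, so z ≈ 57.002 ≈ 57.0 km.
Check against S (with the unrounded solution): distance 91.90 ≈ 91.90 km. ✓

57.0 km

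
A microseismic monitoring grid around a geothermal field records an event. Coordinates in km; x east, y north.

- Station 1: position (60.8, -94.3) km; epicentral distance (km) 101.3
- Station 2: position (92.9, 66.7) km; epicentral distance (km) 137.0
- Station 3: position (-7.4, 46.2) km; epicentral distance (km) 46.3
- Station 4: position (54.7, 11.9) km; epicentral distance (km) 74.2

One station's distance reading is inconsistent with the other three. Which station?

Station 3

Solve using three stations at a time. Using Station 1, Station 2, Station 4 (subtract circle equations pairwise → linear system) gives (x, y) ≈ (-10.8, -22.7).
Distances from that point to each station vs reported:
  Station 1: calculated 101.2 vs reported 101.3 → residual 0.1 km
  Station 2: calculated 136.9 vs reported 137.0 → residual 0.1 km
  Station 3: calculated 69.0 vs reported 46.3 → residual 22.7 km
  Station 4: calculated 74.1 vs reported 74.2 → residual 0.1 km
Station 1, Station 2, Station 4 are mutually consistent (residuals ≈ 0); Station 3 is off by 22.7 km.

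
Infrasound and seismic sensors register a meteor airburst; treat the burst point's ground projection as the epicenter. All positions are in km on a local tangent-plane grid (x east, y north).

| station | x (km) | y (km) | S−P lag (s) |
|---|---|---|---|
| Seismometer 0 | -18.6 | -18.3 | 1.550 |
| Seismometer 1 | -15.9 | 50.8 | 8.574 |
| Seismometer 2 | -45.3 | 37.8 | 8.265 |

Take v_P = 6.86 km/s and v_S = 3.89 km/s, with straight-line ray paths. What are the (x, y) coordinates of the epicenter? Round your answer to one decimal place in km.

Distance from S−P lag: d = Δt · v_P v_S / (v_P − v_S) = Δt · (6.86·3.89)/(6.86−3.89) ≈ 8.9850·Δt.
So d_Seismometer 0 = 13.93, d_Seismometer 1 = 77.04, d_Seismometer 2 = 74.26 km.
Circle about each station: (x + 18.6)² + (y + 18.3)² = 13.93²; (x + 15.9)² + (y − 50.8)² = 77.04²; (x + 45.3)² + (y − 37.8)² = 74.26².
Subtracting pairs of circle equations eliminates x²+y² and gives linear equations (the radical axes):
5.4 x + 138.2 y = -3588.52
-53.4 x + 112.2 y = -2520.42
Solving the 2×2 system: x ≈ -6.8, y ≈ -25.7 km.
Check against Seismometer 0 (with the unrounded x, y): √((x + 18.6)²+(y + 18.3)²) = 13.93 ≈ 13.93 km. ✓

x ≈ -6.8 km, y ≈ -25.7 km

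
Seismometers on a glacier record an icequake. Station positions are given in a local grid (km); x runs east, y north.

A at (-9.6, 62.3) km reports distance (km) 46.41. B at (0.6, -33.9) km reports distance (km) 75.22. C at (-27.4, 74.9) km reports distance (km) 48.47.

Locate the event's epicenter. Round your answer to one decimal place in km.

x ≈ -41.4 km, y ≈ 28.5 km

Circle about each station: (x + 9.6)² + (y − 62.3)² = 46.41²; (x − 0.6)² + (y + 33.9)² = 75.22²; (x + 27.4)² + (y − 74.9)² = 48.47².
Subtracting the A equation from the B and C equations removes the quadratic terms:
20.4 x − 192.4 y = -6328.04
-35.6 x + 25.2 y = 2191.87
Solving the 2×2 system: x ≈ -41.4, y ≈ 28.5 km.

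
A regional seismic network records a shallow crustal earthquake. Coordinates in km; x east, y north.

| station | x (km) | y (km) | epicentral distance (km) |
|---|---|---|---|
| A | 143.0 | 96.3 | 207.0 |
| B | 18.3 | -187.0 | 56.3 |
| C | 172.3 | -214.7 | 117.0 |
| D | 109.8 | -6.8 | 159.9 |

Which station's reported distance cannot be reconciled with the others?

Solve using three stations at a time. Using B, C, D (subtract circle equations pairwise → linear system) gives (x, y) ≈ (68.3, -161.2).
Distances from that point to each station vs reported:
  A: calculated 268.1 vs reported 207.0 → residual 61.1 km
  B: calculated 56.2 vs reported 56.3 → residual 0.1 km
  C: calculated 117.0 vs reported 117.0 → residual 0.0 km
  D: calculated 159.9 vs reported 159.9 → residual 0.0 km
B, C, D are mutually consistent (residuals ≈ 0); A is off by 61.1 km.

A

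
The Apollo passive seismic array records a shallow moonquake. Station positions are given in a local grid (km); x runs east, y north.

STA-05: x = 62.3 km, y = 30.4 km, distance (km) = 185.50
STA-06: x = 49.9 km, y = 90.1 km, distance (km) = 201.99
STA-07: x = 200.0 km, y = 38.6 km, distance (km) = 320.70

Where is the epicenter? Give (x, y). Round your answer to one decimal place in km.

Circle about each station: (x − 62.3)² + (y − 30.4)² = 185.50²; (x − 49.9)² + (y − 90.1)² = 201.99²; (x − 200.0)² + (y − 38.6)² = 320.70².
Subtracting the STA-05 equation from the STA-06 and STA-07 equations removes the quadratic terms:
-24.8 x + 119.4 y = -587.14
275.4 x + 16.4 y = -31753.73
Solving the 2×2 system: x ≈ -113.6, y ≈ -28.5 km.

-113.6 km east, -28.5 km north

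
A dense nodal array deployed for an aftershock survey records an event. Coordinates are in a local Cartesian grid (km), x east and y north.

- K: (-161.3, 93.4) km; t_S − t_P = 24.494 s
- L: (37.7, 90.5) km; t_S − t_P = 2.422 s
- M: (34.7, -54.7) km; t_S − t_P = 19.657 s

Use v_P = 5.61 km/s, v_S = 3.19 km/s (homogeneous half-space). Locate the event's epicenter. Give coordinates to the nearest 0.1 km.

x ≈ 19.8 km, y ≈ 89.9 km

Distance from S−P lag: d = Δt · v_P v_S / (v_P − v_S) = Δt · (5.61·3.19)/(5.61−3.19) ≈ 7.3950·Δt.
So d_K = 181.13, d_L = 17.91, d_M = 145.36 km.
Circle about each station: (x + 161.3)² + (y − 93.4)² = 181.13²; (x − 37.7)² + (y − 90.5)² = 17.91²; (x − 34.7)² + (y + 54.7)² = 145.36².
Subtracting pairs of circle equations eliminates x²+y² and gives linear equations (the radical axes):
398.0 x − 5.8 y = 7357.60
392.0 x − 296.2 y = -18866.52
Solving the 2×2 system: x ≈ 19.8, y ≈ 89.9 km.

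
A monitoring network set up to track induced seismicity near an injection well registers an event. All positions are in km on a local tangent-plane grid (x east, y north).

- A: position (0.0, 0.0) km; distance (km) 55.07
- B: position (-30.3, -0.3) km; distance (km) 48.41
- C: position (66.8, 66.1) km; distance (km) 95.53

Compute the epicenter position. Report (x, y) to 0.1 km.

-27.0 km east, 48.0 km north

Circle about each station: x² + y² = 55.07²; (x + 30.3)² + (y + 0.3)² = 48.41²; (x − 66.8)² + (y − 66.1)² = 95.53².
Subtracting pairs of circle equations eliminates x²+y² and gives linear equations (the radical axes):
-60.6 x − 0.6 y = 1607.36
133.6 x + 132.2 y = 2738.17
Solving the 2×2 system: x ≈ -27.0, y ≈ 48.0 km.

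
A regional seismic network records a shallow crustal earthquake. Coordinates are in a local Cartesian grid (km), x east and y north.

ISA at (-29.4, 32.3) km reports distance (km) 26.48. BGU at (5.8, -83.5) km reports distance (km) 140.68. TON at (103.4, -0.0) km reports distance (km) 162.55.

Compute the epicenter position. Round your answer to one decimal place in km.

Circle about each station: (x + 29.4)² + (y − 32.3)² = 26.48²; (x − 5.8)² + (y + 83.5)² = 140.68²; (x − 103.4)² + y² = 162.55².
Subtracting pairs of circle equations eliminates x²+y² and gives linear equations (the radical axes):
70.4 x − 231.6 y = -13991.43
265.6 x − 64.6 y = -16937.40
Solving the 2×2 system: x ≈ -53.0, y ≈ 44.3 km.

(-53.0, 44.3)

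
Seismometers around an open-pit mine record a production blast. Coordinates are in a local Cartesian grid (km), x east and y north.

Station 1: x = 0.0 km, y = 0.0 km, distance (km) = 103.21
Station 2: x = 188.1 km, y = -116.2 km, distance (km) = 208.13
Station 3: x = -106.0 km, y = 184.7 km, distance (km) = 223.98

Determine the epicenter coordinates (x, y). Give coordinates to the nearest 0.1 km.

Circle about each station: x² + y² = 103.21²; (x − 188.1)² + (y + 116.2)² = 208.13²; (x + 106.0)² + (y − 184.7)² = 223.98².
Subtracting the Station 1 equation from the Station 2 and Station 3 equations removes the quadratic terms:
376.2 x − 232.4 y = 16218.26
-212.0 x + 369.4 y = 5835.35
Solving the 2×2 system: x ≈ 81.9, y ≈ 62.8 km.

81.9 km east, 62.8 km north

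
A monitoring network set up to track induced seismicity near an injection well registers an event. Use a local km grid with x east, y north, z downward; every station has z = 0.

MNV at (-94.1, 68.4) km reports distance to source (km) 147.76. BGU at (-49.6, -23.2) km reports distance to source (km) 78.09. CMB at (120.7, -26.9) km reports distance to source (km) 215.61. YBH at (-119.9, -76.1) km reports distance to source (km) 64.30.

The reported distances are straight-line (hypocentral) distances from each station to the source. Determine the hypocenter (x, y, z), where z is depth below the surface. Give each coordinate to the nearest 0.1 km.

x ≈ -84.0 km, y ≈ -69.2 km, depth ≈ 52.9 km

Each station gives a sphere (x−x_i)² + (y−y_i)² + z² = d_i² (stations at z=0).
Subtracting the MNV sphere from BGU and CMB: z² cancels, leaving linear equations in x and y:
89.0 x − 183.2 y = 5200.00
429.6 x − 190.6 y = -22895.92
Solving: x ≈ -83.993, y ≈ -69.189 km (keep extra digits for the depth step; rounded: -84.0, -69.2).
Then from the MNV sphere: z² = 147.76² − (x + 94.1)² − (y − 68.4)² with x = -83.993, y = -69.189, so z ≈ 52.916 ≈ 52.9 km.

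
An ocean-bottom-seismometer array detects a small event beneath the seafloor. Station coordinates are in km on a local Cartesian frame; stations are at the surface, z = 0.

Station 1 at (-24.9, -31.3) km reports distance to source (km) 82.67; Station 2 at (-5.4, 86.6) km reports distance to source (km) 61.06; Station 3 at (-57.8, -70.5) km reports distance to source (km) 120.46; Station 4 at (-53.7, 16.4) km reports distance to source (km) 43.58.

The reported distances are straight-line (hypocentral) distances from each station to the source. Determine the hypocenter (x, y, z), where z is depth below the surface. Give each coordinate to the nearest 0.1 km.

(-38.6, 44.7, 29.5)

Each station gives a sphere (x−x_i)² + (y−y_i)² + z² = d_i² (stations at z=0).
Subtracting the Station 1 sphere from Station 2 and Station 3: z² cancels, leaving linear equations in x and y:
39.0 x + 235.8 y = 9035.03
-65.8 x − 78.4 y = -964.89
Solving: x ≈ -38.596, y ≈ 44.700 km (keep extra digits for the depth step; rounded: -38.6, 44.7).
Then from the Station 1 sphere: z² = 82.67² − (x + 24.9)² − (y + 31.3)² with x = -38.596, y = 44.700, so z ≈ 29.508 ≈ 29.5 km.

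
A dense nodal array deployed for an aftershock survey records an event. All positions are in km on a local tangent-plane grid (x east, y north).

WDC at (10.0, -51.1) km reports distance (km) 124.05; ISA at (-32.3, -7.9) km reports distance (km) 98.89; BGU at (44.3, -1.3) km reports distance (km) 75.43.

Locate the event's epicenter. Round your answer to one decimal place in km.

(26.1, 71.9)

Circle about each station: (x − 10.0)² + (y + 51.1)² = 124.05²; (x + 32.3)² + (y + 7.9)² = 98.89²; (x − 44.3)² + (y + 1.3)² = 75.43².
Subtracting the WDC equation from the ISA and BGU equations removes the quadratic terms:
-84.6 x + 86.4 y = 4003.66
68.6 x + 99.6 y = 8951.69
Solving the 2×2 system: x ≈ 26.1, y ≈ 71.9 km.
Check against WDC (with the unrounded x, y): √((x − 10.0)²+(y + 51.1)²) = 124.05 ≈ 124.05 km. ✓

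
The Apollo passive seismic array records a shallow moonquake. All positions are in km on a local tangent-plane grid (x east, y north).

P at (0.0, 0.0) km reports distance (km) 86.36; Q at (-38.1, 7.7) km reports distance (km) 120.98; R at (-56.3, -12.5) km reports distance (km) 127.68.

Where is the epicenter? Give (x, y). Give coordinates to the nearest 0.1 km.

62.3 km east, -59.8 km north

Circle about each station: x² + y² = 86.36²; (x + 38.1)² + (y − 7.7)² = 120.98²; (x + 56.3)² + (y + 12.5)² = 127.68².
Subtracting the P equation from the Q and R equations removes the quadratic terms:
-76.2 x + 15.4 y = -5667.21
-112.6 x − 25.0 y = -5518.19
Solving the 2×2 system: x ≈ 62.3, y ≈ -59.8 km.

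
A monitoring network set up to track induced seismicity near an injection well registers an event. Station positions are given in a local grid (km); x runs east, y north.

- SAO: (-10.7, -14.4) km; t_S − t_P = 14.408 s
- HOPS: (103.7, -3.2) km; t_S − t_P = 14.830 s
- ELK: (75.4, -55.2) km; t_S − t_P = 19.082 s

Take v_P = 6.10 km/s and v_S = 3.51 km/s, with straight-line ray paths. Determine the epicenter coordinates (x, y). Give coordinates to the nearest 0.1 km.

Distance from S−P lag: d = Δt · v_P v_S / (v_P − v_S) = Δt · (6.10·3.51)/(6.10−3.51) ≈ 8.2668·Δt.
So d_SAO = 119.11, d_HOPS = 122.60, d_ELK = 157.75 km.
Circle about each station: (x + 10.7)² + (y + 14.4)² = 119.11²; (x − 103.7)² + (y + 3.2)² = 122.60²; (x − 75.4)² + (y + 55.2)² = 157.75².
Subtracting the SAO equation from the HOPS and ELK equations removes the quadratic terms:
228.8 x + 22.4 y = 9598.51
172.2 x − 81.6 y = -2287.52
Solving the 2×2 system: x ≈ 32.5, y ≈ 96.6 km.

32.5 km east, 96.6 km north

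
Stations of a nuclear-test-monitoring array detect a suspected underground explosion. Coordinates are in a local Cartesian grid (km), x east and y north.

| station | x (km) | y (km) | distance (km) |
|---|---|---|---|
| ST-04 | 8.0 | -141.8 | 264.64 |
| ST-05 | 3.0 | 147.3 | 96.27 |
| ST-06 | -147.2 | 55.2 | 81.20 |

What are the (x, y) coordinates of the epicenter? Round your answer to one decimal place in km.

x ≈ -84.1 km, y ≈ 106.3 km

Circle about each station: (x − 8.0)² + (y + 141.8)² = 264.64²; (x − 3.0)² + (y − 147.3)² = 96.27²; (x + 147.2)² + (y − 55.2)² = 81.20².
Subtracting the ST-04 equation from the ST-05 and ST-06 equations removes the quadratic terms:
-10.0 x + 578.2 y = 62301.47
-310.4 x + 394.0 y = 67984.53
Solving the 2×2 system: x ≈ -84.1, y ≈ 106.3 km.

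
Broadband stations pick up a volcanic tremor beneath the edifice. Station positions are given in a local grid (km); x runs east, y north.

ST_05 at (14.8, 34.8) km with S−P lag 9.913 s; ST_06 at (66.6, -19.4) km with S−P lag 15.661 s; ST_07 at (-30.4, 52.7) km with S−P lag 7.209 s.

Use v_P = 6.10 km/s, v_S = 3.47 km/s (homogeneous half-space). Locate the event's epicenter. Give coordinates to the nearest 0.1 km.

(-57.7, 1.5)

Distance from S−P lag: d = Δt · v_P v_S / (v_P − v_S) = Δt · (6.10·3.47)/(6.10−3.47) ≈ 8.0483·Δt.
So d_ST_05 = 79.78, d_ST_06 = 126.04, d_ST_07 = 58.02 km.
Circle about each station: (x − 14.8)² + (y − 34.8)² = 79.78²; (x − 66.6)² + (y + 19.4)² = 126.04²; (x + 30.4)² + (y − 52.7)² = 58.02².
Subtracting the ST_05 equation from the ST_06 and ST_07 equations removes the quadratic terms:
103.6 x − 108.4 y = -6139.39
-90.4 x + 35.8 y = 5269.90
Solving the 2×2 system: x ≈ -57.7, y ≈ 1.5 km.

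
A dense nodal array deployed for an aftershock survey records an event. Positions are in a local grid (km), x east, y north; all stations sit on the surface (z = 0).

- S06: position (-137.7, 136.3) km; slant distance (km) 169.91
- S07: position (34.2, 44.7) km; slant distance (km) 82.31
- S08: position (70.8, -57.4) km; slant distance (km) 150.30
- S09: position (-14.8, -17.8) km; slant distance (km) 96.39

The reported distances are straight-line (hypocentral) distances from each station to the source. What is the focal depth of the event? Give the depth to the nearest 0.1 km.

z ≈ 69.5 km

Each station gives a sphere (x−x_i)² + (y−y_i)² + z² = d_i² (stations at z=0).
Subtracting the S06 sphere from S07 and S08: z² cancels, leaving linear equations in x and y:
343.8 x − 183.2 y = -12276.78
417.0 x − 387.4 y = -22952.26
Solving: x ≈ -9.705, y ≈ 48.801 km (keep extra digits for the depth step; rounded: -9.7, 48.8).
Then from the S06 sphere: z² = 169.91² − (x + 137.7)² − (y − 136.3)² with x = -9.705, y = 48.801, so z ≈ 69.503 ≈ 69.5 km.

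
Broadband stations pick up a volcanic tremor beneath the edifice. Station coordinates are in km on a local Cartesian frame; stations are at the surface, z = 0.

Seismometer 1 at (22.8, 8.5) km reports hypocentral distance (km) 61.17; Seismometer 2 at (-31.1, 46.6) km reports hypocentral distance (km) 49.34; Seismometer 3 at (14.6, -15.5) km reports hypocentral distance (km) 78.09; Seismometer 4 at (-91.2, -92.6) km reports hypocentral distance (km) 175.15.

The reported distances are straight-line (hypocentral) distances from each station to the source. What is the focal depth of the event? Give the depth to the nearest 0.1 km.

37.3 km

Each station gives a sphere (x−x_i)² + (y−y_i)² + z² = d_i² (stations at z=0).
Subtracting the Seismometer 1 sphere from Seismometer 2 and Seismometer 3: z² cancels, leaving linear equations in x and y:
-107.8 x + 76.2 y = 3854.01
-16.4 x − 48.0 y = -2494.96
Solving: x ≈ 0.798, y ≈ 51.706 km (keep extra digits for the depth step; rounded: 0.8, 51.7).
Then from the Seismometer 1 sphere: z² = 61.17² − (x − 22.8)² − (y − 8.5)² with x = 0.798, y = 51.706, so z ≈ 37.295 ≈ 37.3 km.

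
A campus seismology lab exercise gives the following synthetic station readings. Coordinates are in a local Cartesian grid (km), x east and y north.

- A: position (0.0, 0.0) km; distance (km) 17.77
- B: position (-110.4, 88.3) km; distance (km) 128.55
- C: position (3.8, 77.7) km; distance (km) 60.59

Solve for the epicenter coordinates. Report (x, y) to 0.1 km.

x ≈ -3.1 km, y ≈ 17.5 km

Circle about each station: x² + y² = 17.77²; (x + 110.4)² + (y − 88.3)² = 128.55²; (x − 3.8)² + (y − 77.7)² = 60.59².
Subtracting the A equation from the B and C equations removes the quadratic terms:
-220.8 x + 176.6 y = 3775.72
7.6 x + 155.4 y = 2696.35
Solving the 2×2 system: x ≈ -3.1, y ≈ 17.5 km.
Check against A (with the unrounded x, y): √(x²+y²) = 17.78 ≈ 17.77 km. ✓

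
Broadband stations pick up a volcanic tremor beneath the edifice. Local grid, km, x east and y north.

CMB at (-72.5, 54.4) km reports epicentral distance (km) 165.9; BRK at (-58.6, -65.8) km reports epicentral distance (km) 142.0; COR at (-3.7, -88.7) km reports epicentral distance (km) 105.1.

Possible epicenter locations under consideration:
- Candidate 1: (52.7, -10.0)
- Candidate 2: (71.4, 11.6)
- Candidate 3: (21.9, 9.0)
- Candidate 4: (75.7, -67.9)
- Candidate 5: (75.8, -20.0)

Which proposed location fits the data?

For each candidate, compare |candidate − station| to the reported distance:
Candidate 1: residuals CMB 25.1, BRK 17.5, COR 8.3 → max 25.1 km
Candidate 2: residuals CMB 15.8, BRK 9.3, COR 20.2 → max 20.2 km
Candidate 3: residuals CMB 61.2, BRK 32.1, COR 4.1 → max 61.2 km
Candidate 4: residuals CMB 26.2, BRK 7.7, COR 23.0 → max 26.2 km
Candidate 5: residuals CMB 0.0, BRK 0.0, COR 0.0 → max 0.0 km
Only Candidate 5 has all residuals ≈ 0.

Candidate 5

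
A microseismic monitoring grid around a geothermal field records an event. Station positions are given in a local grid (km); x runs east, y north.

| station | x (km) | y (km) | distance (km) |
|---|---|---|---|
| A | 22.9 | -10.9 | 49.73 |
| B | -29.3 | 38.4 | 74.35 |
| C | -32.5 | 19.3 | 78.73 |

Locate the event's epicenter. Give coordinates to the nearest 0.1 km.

Circle about each station: (x − 22.9)² + (y + 10.9)² = 49.73²; (x + 29.3)² + (y − 38.4)² = 74.35²; (x + 32.5)² + (y − 19.3)² = 78.73².
Subtracting pairs of circle equations eliminates x²+y² and gives linear equations (the radical axes):
-104.4 x + 98.6 y = -1365.02
-110.8 x + 60.4 y = -2939.82
Solving the 2×2 system: x ≈ 44.9, y ≈ 33.7 km.
Check against A (with the unrounded x, y): √((x − 22.9)²+(y + 10.9)²) = 49.73 ≈ 49.73 km. ✓

x ≈ 44.9 km, y ≈ 33.7 km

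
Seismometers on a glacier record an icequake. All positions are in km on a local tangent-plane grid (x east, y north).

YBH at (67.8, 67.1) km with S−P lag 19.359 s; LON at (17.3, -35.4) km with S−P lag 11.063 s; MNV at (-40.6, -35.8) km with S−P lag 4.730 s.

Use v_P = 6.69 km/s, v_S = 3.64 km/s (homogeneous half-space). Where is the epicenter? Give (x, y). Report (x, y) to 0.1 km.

x ≈ -66.9 km, y ≈ -8.7 km

Distance from S−P lag: d = Δt · v_P v_S / (v_P − v_S) = Δt · (6.69·3.64)/(6.69−3.64) ≈ 7.9841·Δt.
So d_YBH = 154.56, d_LON = 88.33, d_MNV = 37.76 km.
Circle about each station: (x − 67.8)² + (y − 67.1)² = 154.56²; (x − 17.3)² + (y + 35.4)² = 88.33²; (x + 40.6)² + (y + 35.8)² = 37.76².
Subtracting the YBH equation from the LON and MNV equations removes the quadratic terms:
-101.0 x − 205.0 y = 8539.80
-216.8 x − 205.8 y = 16293.73
Solving the 2×2 system: x ≈ -66.9, y ≈ -8.7 km.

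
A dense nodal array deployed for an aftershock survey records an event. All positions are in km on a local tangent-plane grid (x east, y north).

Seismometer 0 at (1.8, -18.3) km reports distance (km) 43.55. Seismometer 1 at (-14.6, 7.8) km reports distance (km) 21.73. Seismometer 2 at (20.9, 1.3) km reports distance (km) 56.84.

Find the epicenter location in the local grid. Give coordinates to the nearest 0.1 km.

(-35.9, 3.5)

Circle about each station: (x − 1.8)² + (y + 18.3)² = 43.55²; (x + 14.6)² + (y − 7.8)² = 21.73²; (x − 20.9)² + (y − 1.3)² = 56.84².
Subtracting pairs of circle equations eliminates x²+y² and gives linear equations (the radical axes):
-32.8 x + 52.2 y = 1360.28
38.2 x + 39.2 y = -1233.81
Solving the 2×2 system: x ≈ -35.9, y ≈ 3.5 km.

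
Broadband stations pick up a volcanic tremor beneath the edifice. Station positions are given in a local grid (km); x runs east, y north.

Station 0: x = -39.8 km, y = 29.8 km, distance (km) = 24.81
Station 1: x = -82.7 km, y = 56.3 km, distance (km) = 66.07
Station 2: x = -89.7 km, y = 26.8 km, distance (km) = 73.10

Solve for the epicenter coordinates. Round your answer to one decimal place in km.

(-18.2, 42.0)

Circle about each station: (x + 39.8)² + (y − 29.8)² = 24.81²; (x + 82.7)² + (y − 56.3)² = 66.07²; (x + 89.7)² + (y − 26.8)² = 73.10².
Subtracting the Station 0 equation from the Station 1 and Station 2 equations removes the quadratic terms:
-85.8 x + 53.0 y = 3787.19
-99.8 x − 6.0 y = 1564.18
Solving the 2×2 system: x ≈ -18.2, y ≈ 42.0 km.
Check against Station 0 (with the unrounded x, y): √((x + 39.8)²+(y − 29.8)²) = 24.81 ≈ 24.81 km. ✓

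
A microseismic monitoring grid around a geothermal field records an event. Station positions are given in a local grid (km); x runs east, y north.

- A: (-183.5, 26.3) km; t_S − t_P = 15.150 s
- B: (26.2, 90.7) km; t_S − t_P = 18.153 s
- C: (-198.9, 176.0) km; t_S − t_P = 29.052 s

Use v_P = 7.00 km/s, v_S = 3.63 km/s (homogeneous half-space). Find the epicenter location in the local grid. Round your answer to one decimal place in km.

x ≈ -73.2 km, y ≈ -3.4 km

Distance from S−P lag: d = Δt · v_P v_S / (v_P − v_S) = Δt · (7.00·3.63)/(7.00−3.63) ≈ 7.5401·Δt.
So d_A = 114.23, d_B = 136.87, d_C = 219.05 km.
Circle about each station: (x + 183.5)² + (y − 26.3)² = 114.23²; (x − 26.2)² + (y − 90.7)² = 136.87²; (x + 198.9)² + (y − 176.0)² = 219.05².
Subtracting pairs of circle equations eliminates x²+y² and gives linear equations (the radical axes):
419.4 x + 128.8 y = -31135.91
-30.8 x + 299.4 y = 1238.86
Solving the 2×2 system: x ≈ -73.2, y ≈ -3.4 km.
Check against A (with the unrounded x, y): √((x + 183.5)²+(y − 26.3)²) = 114.23 ≈ 114.23 km. ✓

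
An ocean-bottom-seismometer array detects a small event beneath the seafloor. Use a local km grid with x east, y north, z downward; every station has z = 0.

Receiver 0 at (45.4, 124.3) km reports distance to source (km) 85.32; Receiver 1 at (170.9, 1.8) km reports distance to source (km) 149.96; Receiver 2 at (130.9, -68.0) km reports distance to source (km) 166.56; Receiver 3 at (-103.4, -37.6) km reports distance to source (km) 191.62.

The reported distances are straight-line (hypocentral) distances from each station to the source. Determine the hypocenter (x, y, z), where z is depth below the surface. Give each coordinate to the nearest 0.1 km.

x ≈ 48.0 km, y ≈ 63.5 km, depth ≈ 59.8 km

Each station gives a sphere (x−x_i)² + (y−y_i)² + z² = d_i² (stations at z=0).
Subtracting the Receiver 0 sphere from Receiver 1 and Receiver 2: z² cancels, leaving linear equations in x and y:
251.0 x − 245.0 y = -3510.10
171.0 x − 384.6 y = -16215.57
Solving: x ≈ 48.002, y ≈ 63.505 km (keep extra digits for the depth step; rounded: 48.0, 63.5).
Then from the Receiver 0 sphere: z² = 85.32² − (x − 45.4)² − (y − 124.3)² with x = 48.002, y = 63.505, so z ≈ 59.806 ≈ 59.8 km.
Check against Receiver 3 (with the unrounded solution): distance 191.63 ≈ 191.62 km. ✓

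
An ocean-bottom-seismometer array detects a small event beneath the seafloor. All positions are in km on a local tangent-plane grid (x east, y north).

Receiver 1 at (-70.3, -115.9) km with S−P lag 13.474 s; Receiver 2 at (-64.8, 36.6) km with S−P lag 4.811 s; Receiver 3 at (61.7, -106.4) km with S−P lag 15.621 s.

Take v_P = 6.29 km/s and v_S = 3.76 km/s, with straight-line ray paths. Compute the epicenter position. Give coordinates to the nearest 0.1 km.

(-33.3, 4.5)

Distance from S−P lag: d = Δt · v_P v_S / (v_P − v_S) = Δt · (6.29·3.76)/(6.29−3.76) ≈ 9.3480·Δt.
So d_Receiver 1 = 125.95, d_Receiver 2 = 44.97, d_Receiver 3 = 146.02 km.
Circle about each station: (x + 70.3)² + (y + 115.9)² = 125.95²; (x + 64.8)² + (y − 36.6)² = 44.97²; (x − 61.7)² + (y + 106.4)² = 146.02².
Subtracting the Receiver 1 equation from the Receiver 2 and Receiver 3 equations removes the quadratic terms:
11.0 x + 305.0 y = 1004.80
264.0 x + 19.0 y = -8705.49
Solving the 2×2 system: x ≈ -33.3, y ≈ 4.5 km.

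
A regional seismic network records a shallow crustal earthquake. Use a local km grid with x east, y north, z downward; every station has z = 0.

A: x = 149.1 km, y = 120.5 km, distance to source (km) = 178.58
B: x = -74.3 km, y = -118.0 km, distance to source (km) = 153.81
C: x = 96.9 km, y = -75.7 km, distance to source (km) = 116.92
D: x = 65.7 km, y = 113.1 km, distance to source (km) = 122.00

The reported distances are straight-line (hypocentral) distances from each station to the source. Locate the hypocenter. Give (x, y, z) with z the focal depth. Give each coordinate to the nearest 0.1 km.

Each station gives a sphere (x−x_i)² + (y−y_i)² + z² = d_i² (stations at z=0).
Subtracting the A sphere from B and C: z² cancels, leaving linear equations in x and y:
-446.8 x − 477.0 y = -9073.27
-104.4 x − 392.4 y = -3410.43
Solving: x ≈ 15.404, y ≈ 4.593 km (keep extra digits for the depth step; rounded: 15.4, 4.6).
Then from the A sphere: z² = 178.58² − (x − 149.1)² − (y − 120.5)² with x = 15.404, y = 4.593, so z ≈ 24.120 ≈ 24.1 km.

(15.4, 4.6, 24.1)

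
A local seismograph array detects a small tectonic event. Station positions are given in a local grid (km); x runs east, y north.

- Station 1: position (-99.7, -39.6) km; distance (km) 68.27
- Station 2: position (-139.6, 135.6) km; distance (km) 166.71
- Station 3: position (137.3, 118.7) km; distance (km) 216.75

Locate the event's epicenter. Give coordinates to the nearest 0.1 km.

(-43.6, -0.7)

Circle about each station: (x + 99.7)² + (y + 39.6)² = 68.27²; (x + 139.6)² + (y − 135.6)² = 166.71²; (x − 137.3)² + (y − 118.7)² = 216.75².
Subtracting the Station 1 equation from the Station 2 and Station 3 equations removes the quadratic terms:
-79.8 x + 350.4 y = 3235.84
474.0 x + 316.6 y = -20887.04
Solving the 2×2 system: x ≈ -43.6, y ≈ -0.7 km.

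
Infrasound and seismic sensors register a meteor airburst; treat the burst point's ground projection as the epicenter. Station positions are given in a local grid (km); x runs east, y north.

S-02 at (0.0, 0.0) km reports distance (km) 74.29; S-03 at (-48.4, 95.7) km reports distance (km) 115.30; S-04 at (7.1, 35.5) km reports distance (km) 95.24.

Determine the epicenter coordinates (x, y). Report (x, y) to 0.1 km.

x ≈ -72.3 km, y ≈ -17.1 km

Circle about each station: x² + y² = 74.29²; (x + 48.4)² + (y − 95.7)² = 115.30²; (x − 7.1)² + (y − 35.5)² = 95.24².
Subtracting pairs of circle equations eliminates x²+y² and gives linear equations (the radical axes):
-96.8 x + 191.4 y = 3725.96
14.2 x + 71.0 y = -2240.99
Solving the 2×2 system: x ≈ -72.3, y ≈ -17.1 km.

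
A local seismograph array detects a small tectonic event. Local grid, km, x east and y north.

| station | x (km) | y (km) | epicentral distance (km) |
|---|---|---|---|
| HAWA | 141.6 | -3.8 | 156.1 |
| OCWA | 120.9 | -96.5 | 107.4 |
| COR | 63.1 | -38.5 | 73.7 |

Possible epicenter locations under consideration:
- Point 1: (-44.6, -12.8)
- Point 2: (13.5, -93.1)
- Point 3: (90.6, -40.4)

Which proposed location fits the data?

Point 2

For each candidate, compare |candidate − station| to the reported distance:
Point 1: residuals HAWA 30.3, OCWA 78.1, COR 37.0 → max 78.1 km
Point 2: residuals HAWA 0.1, OCWA 0.1, COR 0.1 → max 0.1 km
Point 3: residuals HAWA 93.3, OCWA 43.6, COR 46.1 → max 93.3 km
Only Point 2 has all residuals ≈ 0.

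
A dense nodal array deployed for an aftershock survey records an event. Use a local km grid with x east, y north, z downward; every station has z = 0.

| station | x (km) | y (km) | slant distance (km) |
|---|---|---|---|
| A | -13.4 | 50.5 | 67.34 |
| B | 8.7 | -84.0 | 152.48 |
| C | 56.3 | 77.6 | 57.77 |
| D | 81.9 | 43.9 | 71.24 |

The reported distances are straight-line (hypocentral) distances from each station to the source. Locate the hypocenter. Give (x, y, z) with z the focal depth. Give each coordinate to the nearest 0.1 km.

Each station gives a sphere (x−x_i)² + (y−y_i)² + z² = d_i² (stations at z=0).
Subtracting the A sphere from B and C: z² cancels, leaving linear equations in x and y:
44.2 x − 269.0 y = -14313.59
139.4 x + 54.2 y = 7658.94
Solving: x ≈ 32.197, y ≈ 58.501 km (keep extra digits for the depth step; rounded: 32.2, 58.5).
Then from the A sphere: z² = 67.34² − (x + 13.4)² − (y − 50.5)² with x = 32.197, y = 58.501, so z ≈ 48.904 ≈ 48.9 km.
Check against D (with the unrounded solution): distance 71.24 ≈ 71.24 km. ✓

x ≈ 32.2 km, y ≈ 58.5 km, depth ≈ 48.9 km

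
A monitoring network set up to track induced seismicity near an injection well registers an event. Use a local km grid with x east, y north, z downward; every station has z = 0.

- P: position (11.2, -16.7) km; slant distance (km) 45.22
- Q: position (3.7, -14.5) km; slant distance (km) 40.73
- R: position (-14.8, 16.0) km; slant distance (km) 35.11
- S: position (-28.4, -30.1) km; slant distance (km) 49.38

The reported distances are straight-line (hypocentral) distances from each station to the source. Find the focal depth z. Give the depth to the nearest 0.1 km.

Each station gives a sphere (x−x_i)² + (y−y_i)² + z² = d_i² (stations at z=0).
Subtracting the P sphere from Q and R: z² cancels, leaving linear equations in x and y:
-15.0 x + 4.4 y = 205.53
-52.0 x + 65.4 y = 882.85
Solving: x ≈ -12.705, y ≈ 3.397 km (keep extra digits for the depth step; rounded: -12.7, 3.4).
Then from the P sphere: z² = 45.22² − (x − 11.2)² − (y + 16.7)² with x = -12.705, y = 3.397, so z ≈ 32.703 ≈ 32.7 km.

depth ≈ 32.7 km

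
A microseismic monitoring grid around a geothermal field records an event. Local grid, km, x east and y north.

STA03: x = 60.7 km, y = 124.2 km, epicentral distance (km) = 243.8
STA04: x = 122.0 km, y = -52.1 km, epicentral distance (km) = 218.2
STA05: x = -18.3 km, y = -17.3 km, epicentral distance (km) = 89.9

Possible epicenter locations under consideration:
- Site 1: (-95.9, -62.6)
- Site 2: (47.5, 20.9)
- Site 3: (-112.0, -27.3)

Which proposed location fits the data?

Site 1

For each candidate, compare |candidate − station| to the reported distance:
Site 1: residuals STA03 0.0, STA04 0.0, STA05 0.0 → max 0.0 km
Site 2: residuals STA03 139.7, STA04 113.9, STA05 13.8 → max 139.7 km
Site 3: residuals STA03 14.1, STA04 17.1, STA05 4.3 → max 17.1 km
Only Site 1 has all residuals ≈ 0.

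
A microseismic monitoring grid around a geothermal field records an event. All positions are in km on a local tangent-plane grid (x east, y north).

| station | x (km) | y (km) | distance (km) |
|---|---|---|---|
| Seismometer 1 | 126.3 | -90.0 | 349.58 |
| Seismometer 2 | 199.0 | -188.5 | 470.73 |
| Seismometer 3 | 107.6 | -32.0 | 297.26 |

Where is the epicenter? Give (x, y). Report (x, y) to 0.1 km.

x ≈ -125.4 km, y ≈ 152.6 km

Circle about each station: (x − 126.3)² + (y + 90.0)² = 349.58²; (x − 199.0)² + (y + 188.5)² = 470.73²; (x − 107.6)² + (y + 32.0)² = 297.26².
Subtracting the Seismometer 1 equation from the Seismometer 2 and Seismometer 3 equations removes the quadratic terms:
145.4 x − 197.0 y = -48299.00
-37.4 x + 116.0 y = 22392.74
Solving the 2×2 system: x ≈ -125.4, y ≈ 152.6 km.
Check against Seismometer 1 (with the unrounded x, y): √((x − 126.3)²+(y + 90.0)²) = 349.60 ≈ 349.58 km. ✓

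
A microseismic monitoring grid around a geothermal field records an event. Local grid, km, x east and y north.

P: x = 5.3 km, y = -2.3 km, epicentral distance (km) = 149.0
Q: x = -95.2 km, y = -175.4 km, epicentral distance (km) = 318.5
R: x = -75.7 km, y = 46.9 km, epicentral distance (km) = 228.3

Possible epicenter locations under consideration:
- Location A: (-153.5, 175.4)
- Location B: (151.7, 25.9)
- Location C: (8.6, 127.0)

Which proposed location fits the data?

Location B

For each candidate, compare |candidate − station| to the reported distance:
Location A: residuals P 89.3, Q 37.1, R 78.1 → max 89.3 km
Location B: residuals P 0.1, Q 0.1, R 0.1 → max 0.1 km
Location C: residuals P 19.7, Q 1.2, R 112.0 → max 112.0 km
Only Location B has all residuals ≈ 0.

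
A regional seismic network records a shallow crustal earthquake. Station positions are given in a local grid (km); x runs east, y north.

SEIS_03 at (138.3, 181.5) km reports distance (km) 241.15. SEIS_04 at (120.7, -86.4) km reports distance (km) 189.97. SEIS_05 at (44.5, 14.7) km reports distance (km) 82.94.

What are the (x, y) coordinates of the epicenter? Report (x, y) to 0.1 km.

Circle about each station: (x − 138.3)² + (y − 181.5)² = 241.15²; (x − 120.7)² + (y + 86.4)² = 189.97²; (x − 44.5)² + (y − 14.7)² = 82.94².
Subtracting pairs of circle equations eliminates x²+y² and gives linear equations (the radical axes):
-35.2 x − 535.8 y = -7970.97
-187.6 x − 333.6 y = 1401.48
Solving the 2×2 system: x ≈ -38.4, y ≈ 17.4 km.
Check against SEIS_03 (with the unrounded x, y): √((x − 138.3)²+(y − 181.5)²) = 241.16 ≈ 241.15 km. ✓

x ≈ -38.4 km, y ≈ 17.4 km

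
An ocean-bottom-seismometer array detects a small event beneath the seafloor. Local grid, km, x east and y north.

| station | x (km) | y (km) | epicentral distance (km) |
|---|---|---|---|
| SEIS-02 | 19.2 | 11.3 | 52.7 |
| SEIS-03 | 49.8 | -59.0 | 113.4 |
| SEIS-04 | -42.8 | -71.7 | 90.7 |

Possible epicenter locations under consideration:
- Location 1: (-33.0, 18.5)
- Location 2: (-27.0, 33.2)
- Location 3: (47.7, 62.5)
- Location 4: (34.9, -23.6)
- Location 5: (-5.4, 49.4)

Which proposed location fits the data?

Location 1

For each candidate, compare |candidate − station| to the reported distance:
Location 1: residuals SEIS-02 0.0, SEIS-03 0.0, SEIS-04 0.0 → max 0.0 km
Location 2: residuals SEIS-02 1.6, SEIS-03 6.6, SEIS-04 15.4 → max 15.4 km
Location 3: residuals SEIS-02 5.9, SEIS-03 8.1, SEIS-04 71.2 → max 71.2 km
Location 4: residuals SEIS-02 14.4, SEIS-03 75.0, SEIS-04 0.7 → max 75.0 km
Location 5: residuals SEIS-02 7.3, SEIS-03 8.2, SEIS-04 36.0 → max 36.0 km
Only Location 1 has all residuals ≈ 0.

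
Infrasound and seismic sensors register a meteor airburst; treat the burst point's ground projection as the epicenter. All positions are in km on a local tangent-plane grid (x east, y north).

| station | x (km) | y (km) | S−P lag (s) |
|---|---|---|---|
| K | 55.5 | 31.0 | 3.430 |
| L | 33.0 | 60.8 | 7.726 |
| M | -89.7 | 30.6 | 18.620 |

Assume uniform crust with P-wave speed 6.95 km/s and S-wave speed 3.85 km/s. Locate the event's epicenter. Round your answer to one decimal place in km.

(68.9, 4.6)

Distance from S−P lag: d = Δt · v_P v_S / (v_P − v_S) = Δt · (6.95·3.85)/(6.95−3.85) ≈ 8.6315·Δt.
So d_K = 29.61, d_L = 66.69, d_M = 160.72 km.
Circle about each station: (x − 55.5)² + (y − 31.0)² = 29.61²; (x − 33.0)² + (y − 60.8)² = 66.69²; (x + 89.7)² + (y − 30.6)² = 160.72².
Subtracting pairs of circle equations eliminates x²+y² and gives linear equations (the radical axes):
-45.0 x + 59.6 y = -2826.41
-290.4 x − 0.8 y = -20012.97
Solving the 2×2 system: x ≈ 68.9, y ≈ 4.6 km.
Check against K (with the unrounded x, y): √((x − 55.5)²+(y − 31.0)²) = 29.61 ≈ 29.61 km. ✓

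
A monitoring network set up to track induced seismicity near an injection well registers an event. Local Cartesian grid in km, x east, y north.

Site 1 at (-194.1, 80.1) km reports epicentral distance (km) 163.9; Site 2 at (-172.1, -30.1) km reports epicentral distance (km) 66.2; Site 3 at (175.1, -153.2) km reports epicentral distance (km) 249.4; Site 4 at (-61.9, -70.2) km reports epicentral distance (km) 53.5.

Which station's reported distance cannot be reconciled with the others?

Site 3

Solve using three stations at a time. Using Site 1, Site 2, Site 4 (subtract circle equations pairwise → linear system) gives (x, y) ≈ (-114.9, -63.4).
Distances from that point to each station vs reported:
  Site 1: calculated 163.9 vs reported 163.9 → residual 0.0 km
  Site 2: calculated 66.2 vs reported 66.2 → residual 0.0 km
  Site 3: calculated 303.6 vs reported 249.4 → residual 54.2 km
  Site 4: calculated 53.5 vs reported 53.5 → residual 0.0 km
Site 1, Site 2, Site 4 are mutually consistent (residuals ≈ 0); Site 3 is off by 54.2 km.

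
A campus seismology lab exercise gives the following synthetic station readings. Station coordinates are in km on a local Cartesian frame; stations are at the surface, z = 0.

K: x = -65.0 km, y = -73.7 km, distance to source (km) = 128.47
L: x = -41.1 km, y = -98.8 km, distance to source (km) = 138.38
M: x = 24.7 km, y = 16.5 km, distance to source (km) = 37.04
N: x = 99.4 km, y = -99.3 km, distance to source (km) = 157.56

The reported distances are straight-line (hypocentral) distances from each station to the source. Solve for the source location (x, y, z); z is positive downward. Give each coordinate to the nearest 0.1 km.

x ≈ 9.4 km, y ≈ 25.9 km, depth ≈ 32.4 km

Each station gives a sphere (x−x_i)² + (y−y_i)² + z² = d_i² (stations at z=0).
Subtracting the K sphere from L and M: z² cancels, leaving linear equations in x and y:
47.8 x − 50.2 y = -850.52
179.4 x + 180.4 y = 6358.23
Solving: x ≈ 9.402, y ≈ 25.895 km (keep extra digits for the depth step; rounded: 9.4, 25.9).
Then from the K sphere: z² = 128.47² − (x + 65.0)² − (y + 73.7)² with x = 9.402, y = 25.895, so z ≈ 32.399 ≈ 32.4 km.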